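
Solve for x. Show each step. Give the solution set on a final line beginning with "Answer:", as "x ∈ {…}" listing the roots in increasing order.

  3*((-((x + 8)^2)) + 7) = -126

Step 1. [3*((-((x + 8)^2)) + 7) = -126] 3 out front; divide by 3. So div: (-((x + 8)^2)) + 7 = -42.
Step 2. [(-((x + 8)^2)) + 7 = -42] the outer +7 inverts by subtracting 7. So sub: -((x + 8)^2) = -49.
Step 3. [-((x + 8)^2) = -49] LHS negated; negate both sides, so neg: (x + 8)^2 = 49.
Step 4. [(x + 8)^2 = 49] 49 ≥ 0, LHS is (·)² — take ±√, so sqrt: x + 8 = 7 or -7.
Step 5. [x + 8 = 7 or -7] peel the +8: subtract 8 from each side ⇒ sub: x = -1 or -15.

Answer: x ∈ {-15, -1}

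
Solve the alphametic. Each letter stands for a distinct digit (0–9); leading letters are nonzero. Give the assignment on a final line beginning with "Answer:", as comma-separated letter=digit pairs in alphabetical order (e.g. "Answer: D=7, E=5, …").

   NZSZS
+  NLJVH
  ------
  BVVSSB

Step 1. [col 1: S + H ≡ B (mod 10)] B=1 is one option consistent with column 1 (S + H ≡ B (mod 10), carry-in 0) — take it, so B=1.
Step 2. [col 1: S + H ≡ B (mod 10)] S=9 is one option consistent with column 1 (S + H ≡ B (mod 10), carry-in 0) — take it ⇒ S=9.
Step 3. [col 1: S + H ≡ B (mod 10)] in column 1 we have S+H≡B with carry-in 0; given S=9, B=1 and digits 1,9 already taken and all letters distinct, that pins H to 2, so H=2.
Step 4. [col 2: Z + V ≡ S (mod 10)] no forcing yet in column 2 (carry-in 1); Z=5 is free and consistent — try it, so Z=5.
Step 5. [col 2: Z + V ≡ S (mod 10)] column 2: given Z=5, S=9, carry-in 1, and digits 1,2,5,9 already taken and all letters distinct, Z+V≡S (mod 10) forces V=3, so V=3.
Step 6. [col 3: S + J ≡ S (mod 10)] in column 3 we have S+J≡S with carry-in 0; given S=9 and digits 1,2,3,5,9 already taken and all letters distinct, that pins J to 0. So J=0.
Step 7. [col 4: Z + L ≡ V (mod 10)] column 4: given Z=5, V=3, carry-in 0, and digits 0,1,2,3,5,9 already taken and all letters distinct, Z+L≡V (mod 10) forces L=8 ⇒ L=8.
Step 8. [col 5: N + N ≡ V (mod 10)] in column 5 we have N+N≡V with carry-in 1; given V=3 and digits 0,1,2,3,5,8,9 already taken and all letters distinct, that pins N to 6, so N=6.

Answer: B=1, H=2, J=0, L=8, N=6, S=9, V=3, Z=5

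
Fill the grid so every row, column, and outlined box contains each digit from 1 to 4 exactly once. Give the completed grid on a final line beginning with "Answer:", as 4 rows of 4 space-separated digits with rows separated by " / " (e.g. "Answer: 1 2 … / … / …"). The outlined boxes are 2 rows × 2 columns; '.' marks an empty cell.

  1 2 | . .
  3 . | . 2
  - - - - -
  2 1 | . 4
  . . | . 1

Step 1. [r3c3∈{3}] nothing but 3 survives at r3c3 ⇒ r3c3=3.
Step 2. [r2c2∈{4}] r2c2's peers cover all but 4 ⇒ r2c2=4.
Step 3. [r1c4∈{3}] r1c4's peers cover all but 3. So r1c4=3.
Step 4. [r4c3∈{2}] nothing but 2 survives at r4c3, so r4c3=2.
Step 5. [r4c2∈{3}] nothing but 3 survives at r4c2. So r4c2=3.
Step 6. [r2c3∈{1}] r2c3's peers cover all but 1. So r2c3=1.
Step 7. [r1c3∈{4}] r1c3's peers cover all but 4 ⇒ r1c3=4.
Step 8. [r4c1∈{4}] only 4 remains possible at r4c1, so r4c1=4.

Answer: 1 2 4 3 / 3 4 1 2 / 2 1 3 4 / 4 3 2 1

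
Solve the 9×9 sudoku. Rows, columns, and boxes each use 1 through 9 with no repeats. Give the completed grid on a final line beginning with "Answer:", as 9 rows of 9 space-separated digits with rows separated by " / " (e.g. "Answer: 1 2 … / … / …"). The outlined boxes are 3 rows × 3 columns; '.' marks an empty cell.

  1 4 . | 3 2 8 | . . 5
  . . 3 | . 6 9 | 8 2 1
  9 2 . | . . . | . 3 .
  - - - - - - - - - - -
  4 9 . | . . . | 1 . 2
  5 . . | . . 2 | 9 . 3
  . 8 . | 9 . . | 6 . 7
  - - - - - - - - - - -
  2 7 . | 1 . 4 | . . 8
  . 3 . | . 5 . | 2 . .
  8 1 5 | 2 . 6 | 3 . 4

Step 1. [r2c4∈{4,5,7}] in row 2, 4 fits only at r2c4 ⇒ r2c4=4.
Step 2. [r1c8∈{6,7,9}] 9 has one home in row 1: r1c8, so r1c8=9.
Step 3. [r1c3∈{6,7}] across row 1, 6 lands solely at r1c3. So r1c3=6.
Step 4. [r4c3∈{7}] nothing but 7 survives at r4c3 ⇒ r4c3=7.
Step 5. [r8c6∈{7}] nothing but 7 survives at r8c6. So r8c6=7.
Step 6. [r7c5∈{3,9}] row 7 places 3 nowhere but r7c5, so r7c5=3.
Step 7. [r4c5∈{8}] r4c5 is down to just 8 ⇒ r4c5=8.
Step 8. [r4c8∈{5}] nothing but 5 survives at r4c8 ⇒ r4c8=5.
Step 9. [r6c6∈{1,3,5}] row 6 places 5 nowhere but r6c6. So r6c6=5.
Step 10. [r8c1∈{6}] nothing but 6 survives at r8c1 ⇒ r8c1=6.
Step 11. [r6c8∈{4}] r6c8 has the single candidate 4. So r6c8=4.
Step 12. [r6c5∈{1}] r6c5 has the single candidate 1 ⇒ r6c5=1.
Step 13. [r3c5∈{7}] r3c5 is down to just 7. So r3c5=7.
Step 14. [r5c2∈{6}] only 6 remains possible at r5c2, so r5c2=6.
Step 15. [r7c3∈{9}] nothing but 9 survives at r7c3, so r7c3=9.
Step 16. [r2c1∈{7}] nothing but 7 survives at r2c1, so r2c1=7.
Step 17. [r2c2∈{5}] r2c2 has the single candidate 5, so r2c2=5.
Step 18. [r3c3∈{8}] r3c3 has the single candidate 8. So r3c3=8.
Step 19. [r3c6∈{1}] only 1 remains possible at r3c6 ⇒ r3c6=1.
Step 20. [r5c4∈{7}] only 7 remains possible at r5c4 ⇒ r5c4=7.
Step 21. [r5c8∈{8}] only 8 remains possible at r5c8 ⇒ r5c8=8.
Step 22. [r4c6∈{3}] only 3 remains possible at r4c6. So r4c6=3.
Step 23. [r1c7∈{7}] only 7 remains possible at r1c7, so r1c7=7.
Step 24. [r3c4∈{5}] only 5 remains possible at r3c4 ⇒ r3c4=5.
Step 25. [r7c7∈{5}] r7c7 has the single candidate 5 ⇒ r7c7=5.
Step 26. [r4c4∈{6}] nothing but 6 survives at r4c4 ⇒ r4c4=6.
Step 27. [r9c5∈{9}] only 9 remains possible at r9c5, so r9c5=9.
Step 28. [r3c9∈{6}] r3c9 has the single candidate 6. So r3c9=6.
Step 29. [r8c4∈{8}] r8c4 is down to just 8. So r8c4=8.
Step 30. [r8c3∈{4}] r8c3 is down to just 4. So r8c3=4.
Step 31. [r5c5∈{4}] nothing but 4 survives at r5c5. So r5c5=4.
Step 32. [r7c8∈{6}] nothing but 6 survives at r7c8 ⇒ r7c8=6.
Step 33. [r5c3∈{1}] r5c3's peers cover all but 1 ⇒ r5c3=1.
Step 34. [r8c8∈{1}] r8c8 has the single candidate 1. So r8c8=1.
Step 35. [r9c8∈{7}] r9c8 has the single candidate 7 ⇒ r9c8=7.
Step 36. [r8c9∈{9}] r8c9's peers cover all but 9. So r8c9=9.
Step 37. [r6c3∈{2}] r6c3 has the single candidate 2, so r6c3=2.
Step 38. [r6c1∈{3}] r6c1's peers cover all but 3. So r6c1=3.
Step 39. [r3c7∈{4}] nothing but 4 survives at r3c7 ⇒ r3c7=4.

Answer: 1 4 6 3 2 8 7 9 5 / 7 5 3 4 6 9 8 2 1 / 9 2 8 5 7 1 4 3 6 / 4 9 7 6 8 3 1 5 2 / 5 6 1 7 4 2 9 8 3 / 3 8 2 9 1 5 6 4 7 / 2 7 9 1 3 4 5 6 8 / 6 3 4 8 5 7 2 1 9 / 8 1 5 2 9 6 3 7 4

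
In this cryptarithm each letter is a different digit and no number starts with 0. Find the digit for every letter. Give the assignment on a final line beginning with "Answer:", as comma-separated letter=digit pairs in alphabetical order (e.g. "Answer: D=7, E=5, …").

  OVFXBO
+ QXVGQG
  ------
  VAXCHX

Step 1. [col 1: O + G ≡ X (mod 10)] several values work for G in column 1 (O + G ≡ X (mod 10), carry-in 0); try G=3. So G=3.
Step 2. [col 1: O + G ≡ X (mod 10)] several values work for X in column 1 (O + G ≡ X (mod 10), carry-in 0); try X=9, so X=9.
Step 3. [col 1: O + G ≡ X (mod 10)] from column 1 (G=3, X=9, carry-in 0, digits 3,9 already taken and all letters distinct): O must equal 6. So O=6.
Step 4. [col 2: B + Q ≡ H (mod 10)] column 2 (B + Q ≡ H (mod 10), carry-in 0) doesn't pin B yet; pick B=4 and continue ⇒ B=4.
Step 5. [col 2: B + Q ≡ H (mod 10)] column 2 (B + Q ≡ H (mod 10), carry-in 0) doesn't pin H yet; pick H=5 and continue ⇒ H=5.
Step 6. [col 2: B + Q ≡ H (mod 10)] in column 2 we have B+Q≡H with carry-in 0; given B=4, H=5 and digits 3,4,5,6,9 already taken and all letters distinct, that pins Q to 1. So Q=1.
Step 7. [col 3: X + G ≡ C (mod 10)] in column 3 we have X+G≡C with carry-in 0; given X=9, G=3 and digits 1,3,4,5,6,9 already taken and all letters distinct, that pins C to 2 ⇒ C=2.
Step 8. [col 4: F + V ≡ X (mod 10)] several values work for F in column 4 (F + V ≡ X (mod 10), carry-in 1); try F=0 ⇒ F=0.
Step 9. [col 4: F + V ≡ X (mod 10)] column 4 reads F+V+carry(1)=X with F=0, X=9; with digits 0,1,2,3,4,5,6,9 already taken and all letters distinct, the only value for V is 8 ⇒ V=8.
Step 10. [col 5: V + X ≡ A (mod 10)] in column 5 we have V+X≡A with carry-in 0; given V=8, X=9 and digits 0,1,2,3,4,5,6,8,9 already taken and all letters distinct, that pins A to 7 ⇒ A=7.

Answer: A=7, B=4, C=2, F=0, G=3, H=5, O=6, Q=1, V=8, X=9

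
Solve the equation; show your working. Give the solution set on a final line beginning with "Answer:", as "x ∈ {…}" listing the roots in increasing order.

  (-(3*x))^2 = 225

Step 1. [(-(3*x))^2 = 225] √ both sides: 225 ≥ 0 gives two branches ⇒ sqrt: -(3*x) = 15 or -15.
Step 2. [-(3*x) = 15 or -15] LHS negated; negate both sides ⇒ neg: 3*x = -15 or 15.
Step 3. [3*x = -15 or 15] 3·(inner) — divide through by 3 ⇒ div: x = -5 or 5.

Answer: x ∈ {-5, 5}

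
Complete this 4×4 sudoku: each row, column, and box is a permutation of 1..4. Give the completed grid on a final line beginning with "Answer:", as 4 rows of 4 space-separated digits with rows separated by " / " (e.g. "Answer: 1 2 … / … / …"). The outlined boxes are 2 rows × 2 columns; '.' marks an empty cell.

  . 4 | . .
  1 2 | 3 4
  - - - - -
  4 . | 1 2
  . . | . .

Step 1. [r3c2∈{3}] nothing but 3 survives at r3c2. So r3c2=3.
Step 2. [r4c1∈{2}] r4c1 has the single candidate 2 ⇒ r4c1=2.
Step 3. [r4c3∈{4}] nothing but 4 survives at r4c3 ⇒ r4c3=4.
Step 4. [r4c4∈{3}] r4c4 has the single candidate 3 ⇒ r4c4=3.
Step 5. [r1c1∈{3}] r1c1 has the single candidate 3, so r1c1=3.
Step 6. [r4c2∈{1}] r4c2 has the single candidate 1. So r4c2=1.
Step 7. [r1c4∈{1}] only 1 remains possible at r1c4, so r1c4=1.
Step 8. [r1c3∈{2}] r1c3's peers cover all but 2. So r1c3=2.

Answer: 3 4 2 1 / 1 2 3 4 / 4 3 1 2 / 2 1 4 3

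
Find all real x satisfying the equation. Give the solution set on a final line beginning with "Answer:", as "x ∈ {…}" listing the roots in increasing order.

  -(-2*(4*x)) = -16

Step 1. [-(-2*(4*x)) = -16] LHS negated; negate both sides, so neg: -2*(4*x) = 16.
Step 2. [-2*(4*x) = 16] -2 out front; divide by -2. So div: 4*x = -8.
Step 3. [4*x = -8] 4 out front; divide by 4. So div: x = -2.

Answer: x ∈ {-2}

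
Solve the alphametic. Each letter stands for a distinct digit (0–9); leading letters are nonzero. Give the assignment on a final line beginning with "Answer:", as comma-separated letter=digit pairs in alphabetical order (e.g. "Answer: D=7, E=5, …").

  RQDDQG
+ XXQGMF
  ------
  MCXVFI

Step 1. [col 1: G + F ≡ I (mod 10)] no forcing yet in column 1 (carry-in 0); F=2 is free and consistent — try it ⇒ F=2.
Step 2. [col 1: G + F ≡ I (mod 10)] I=8 is one option consistent with column 1 (G + F ≡ I (mod 10), carry-in 0) — take it. So I=8.
Step 3. [col 1: G + F ≡ I (mod 10)] in column 1 we have G+F≡I with carry-in 0; given F=2, I=8 and digits 2,8 already taken and all letters distinct, that pins G to 6. So G=6.
Step 4. [col 2: Q + M ≡ F (mod 10)] no forcing yet in column 2 (carry-in 0); M=5 is free and consistent — try it. So M=5.
Step 5. [col 2: Q + M ≡ F (mod 10)] in column 2 we have Q+M≡F with carry-in 0; given M=5, F=2 and digits 2,5,6,8 already taken and all letters distinct, that pins Q to 7 ⇒ Q=7.
Step 6. [col 3: D + G ≡ V (mod 10)] V=0 is one option consistent with column 3 (D + G ≡ V (mod 10), carry-in 1) — take it, so V=0.
Step 7. [col 3: D + G ≡ V (mod 10)] column 3: given G=6, V=0, carry-in 1, and digits 0,2,5,6,7,8 already taken and all letters distinct, D+G≡V (mod 10) forces D=3. So D=3.
Step 8. [col 4: D + Q ≡ X (mod 10)] from column 4 (D=3, Q=7, carry-in 1, digits 0,2,3,5,6,7,8 already taken and all letters distinct): X must equal 1, so X=1.
Step 9. [col 5: Q + X ≡ C (mod 10)] from column 5 (Q=7, X=1, carry-in 1, digits 0,1,2,3,5,6,7,8 already taken and all letters distinct): C must equal 9, so C=9.
Step 10. [col 6: R + X ≡ M (mod 10)] column 6: given X=1, M=5, carry-in 0, and digits 0,1,2,3,5,6,7,8,9 already taken and all letters distinct, R+X≡M (mod 10) forces R=4 ⇒ R=4.

Answer: C=9, D=3, F=2, G=6, I=8, M=5, Q=7, R=4, V=0, X=1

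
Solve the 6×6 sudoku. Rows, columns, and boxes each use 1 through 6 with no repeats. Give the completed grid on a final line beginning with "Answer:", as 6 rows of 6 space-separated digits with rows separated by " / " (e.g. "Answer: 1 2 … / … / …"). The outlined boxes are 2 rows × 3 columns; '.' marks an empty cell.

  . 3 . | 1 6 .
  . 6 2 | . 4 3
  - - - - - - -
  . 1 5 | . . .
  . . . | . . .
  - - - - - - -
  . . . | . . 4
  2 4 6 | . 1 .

Step 1. [r5c4∈{2,3,5,6}] r5c4 is the only open cell in row 5 admitting 6, so r5c4=6.
Step 2. [r6c4∈{3,5}] row 6 places 3 nowhere but r6c4 ⇒ r6c4=3.
Step 3. [r4c6∈{1,2,5,6}] r4c6 is the only open cell in row 4 admitting 1 ⇒ r4c6=1.
Step 4. [r2c4∈{5}] r2c4's peers cover all but 5 ⇒ r2c4=5.
Step 5. [r4c1∈{3,4,6}] r4c1 is the only open cell in row 4 admitting 6 ⇒ r4c1=6.
Step 6. [r5c5∈{2,5}] row 5 places 2 nowhere but r5c5. So r5c5=2.
Step 7. [r1c3∈{4}] only 4 remains possible at r1c3, so r1c3=4.
Step 8. [r4c3∈{3}] r4c3 has the single candidate 3 ⇒ r4c3=3.
Step 9. [r5c1∈{1,3,5}] across row 5, 3 lands solely at r5c1 ⇒ r5c1=3.
Step 10. [r4c4∈{2,4}] across row 4, 4 lands solely at r4c4. So r4c4=4.
Step 11. [r3c4∈{2}] r3c4 has the single candidate 2. So r3c4=2.
Step 12. [r4c5∈{5}] only 5 remains possible at r4c5. So r4c5=5.
Step 13. [r1c1∈{5}] r1c1 is down to just 5. So r1c1=5.
Step 14. [r6c6∈{5}] r6c6's peers cover all but 5 ⇒ r6c6=5.
Step 15. [r3c5∈{3}] nothing but 3 survives at r3c5 ⇒ r3c5=3.
Step 16. [r3c1∈{4}] nothing but 4 survives at r3c1 ⇒ r3c1=4.
Step 17. [r5c3∈{1}] only 1 remains possible at r5c3. So r5c3=1.
Step 18. [r5c2∈{5}] r5c2's peers cover all but 5. So r5c2=5.
Step 19. [r3c6∈{6}] nothing but 6 survives at r3c6, so r3c6=6.
Step 20. [r4c2∈{2}] r4c2 is down to just 2. So r4c2=2.
Step 21. [r2c1∈{1}] r2c1 has the single candidate 1 ⇒ r2c1=1.
Step 22. [r1c6∈{2}] nothing but 2 survives at r1c6, so r1c6=2.

Answer: 5 3 4 1 6 2 / 1 6 2 5 4 3 / 4 1 5 2 3 6 / 6 2 3 4 5 1 / 3 5 1 6 2 4 / 2 4 6 3 1 5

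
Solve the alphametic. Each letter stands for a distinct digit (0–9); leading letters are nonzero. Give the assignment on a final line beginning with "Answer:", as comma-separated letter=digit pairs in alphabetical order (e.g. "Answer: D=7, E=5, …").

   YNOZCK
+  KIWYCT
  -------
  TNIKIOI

Step 1. [col 1: K + T ≡ I (mod 10)] several values work for I in column 1 (K + T ≡ I (mod 10), carry-in 0); try I=8. So I=8.
Step 2. [col 1: K + T ≡ I (mod 10)] K=7 is one option consistent with column 1 (K + T ≡ I (mod 10), carry-in 0) — take it, so K=7.
Step 3. [col 1: K + T ≡ I (mod 10)] column 1 reads K+T+carry(0)=I with K=7, I=8; with digits 7,8 already taken and all letters distinct, the only value for T is 1, so T=1.
Step 4. [col 2: C + C ≡ O (mod 10)] several values work for C in column 2 (C + C ≡ O (mod 10), carry-in 0); try C=6. So C=6.
Step 5. [col 2: C + C ≡ O (mod 10)] in column 2 we have C+C≡O with carry-in 0; given C=6 and digits 1,6,7,8 already taken and all letters distinct, that pins O to 2, so O=2.
Step 6. [col 3: Z + Y ≡ I (mod 10)] Y=3 is one option consistent with column 3 (Z + Y ≡ I (mod 10), carry-in 1) — take it ⇒ Y=3.
Step 7. [col 3: Z + Y ≡ I (mod 10)] column 3: given Y=3, I=8, carry-in 1, and digits 1,2,3,6,7,8 already taken and all letters distinct, Z+Y≡I (mod 10) forces Z=4 ⇒ Z=4.
Step 8. [col 4: O + W ≡ K (mod 10)] in column 4 we have O+W≡K with carry-in 0; given O=2, K=7 and digits 1,2,3,4,6,7,8 already taken and all letters distinct, that pins W to 5. So W=5.
Step 9. [col 5: N + I ≡ I (mod 10)] column 5: given I=8, carry-in 0, and digits 1,2,3,4,5,6,7,8 already taken and all letters distinct, N+I≡I (mod 10) forces N=0. So N=0.

Answer: C=6, I=8, K=7, N=0, O=2, T=1, W=5, Y=3, Z=4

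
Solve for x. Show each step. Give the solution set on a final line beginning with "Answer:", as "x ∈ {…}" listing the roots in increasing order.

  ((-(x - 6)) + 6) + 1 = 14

Step 1. [((-(x - 6)) + 6) + 1 = 14] the outer +1 inverts by subtracting 1. So sub: (-(x - 6)) + 6 = 13.
Step 2. [(-(x - 6)) + 6 = 13] 6 comes off first (subtract 6) ⇒ sub: -(x - 6) = 7.
Step 3. [-(x - 6) = 7] flip signs both sides, so neg: x - 6 = -7.
Step 4. [x - 6 = -7] peel the -6: add 6 from each side, so sub: x = -1.

Answer: x ∈ {-1}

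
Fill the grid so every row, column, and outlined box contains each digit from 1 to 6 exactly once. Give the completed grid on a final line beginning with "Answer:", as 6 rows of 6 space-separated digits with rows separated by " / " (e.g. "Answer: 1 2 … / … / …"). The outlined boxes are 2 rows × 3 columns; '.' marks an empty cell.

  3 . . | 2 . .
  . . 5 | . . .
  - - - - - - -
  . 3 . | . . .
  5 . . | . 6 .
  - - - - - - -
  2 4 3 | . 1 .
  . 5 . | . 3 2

Step 1. [r2c5∈{4}] only 4 remains possible at r2c5. So r2c5=4.
Step 2. [r3c1∈{1,4,6}] 4 has one home in col 1: r3c1. So r3c1=4.
Step 3. [r3c3∈{1,2,6}] row 3 places 6 nowhere but r3c3 ⇒ r3c3=6.
Step 4. [r6c3∈{1}] r6c3 is down to just 1, so r6c3=1.
Step 5. [r4c2∈{1,2}] 1 has one home in box 3: r4c2, so r4c2=1.
Step 6. [r1c6∈{1,5,6}] in row 1, 1 fits only at r1c6 ⇒ r1c6=1.
Step 7. [r3c6∈{5}] r3c6's peers cover all but 5. So r3c6=5.
Step 8. [r5c6∈{6}] nothing but 6 survives at r5c6 ⇒ r5c6=6.
Step 9. [r2c4∈{3,6}] in col 4, 6 fits only at r2c4, so r2c4=6.
Step 10. [r4c4∈{3,4}] across col 4, 3 lands solely at r4c4. So r4c4=3.
Step 11. [r6c1∈{6}] nothing but 6 survives at r6c1. So r6c1=6.
Step 12. [r4c6∈{4}] only 4 remains possible at r4c6 ⇒ r4c6=4.
Step 13. [r4c3∈{2}] r4c3 is down to just 2. So r4c3=2.
Step 14. [r3c4∈{1}] r3c4's peers cover all but 1, so r3c4=1.
Step 15. [r1c5∈{5}] r1c5 has the single candidate 5 ⇒ r1c5=5.
Step 16. [r6c4∈{4}] nothing but 4 survives at r6c4, so r6c4=4.
Step 17. [r2c1∈{1}] only 1 remains possible at r2c1. So r2c1=1.
Step 18. [r5c4∈{5}] r5c4 has the single candidate 5. So r5c4=5.
Step 19. [r3c5∈{2}] r3c5 has the single candidate 2, so r3c5=2.
Step 20. [r2c6∈{3}] nothing but 3 survives at r2c6, so r2c6=3.
Step 21. [r1c3∈{4}] only 4 remains possible at r1c3 ⇒ r1c3=4.
Step 22. [r1c2∈{6}] nothing but 6 survives at r1c2. So r1c2=6.
Step 23. [r2c2∈{2}] r2c2's peers cover all but 2. So r2c2=2.

Answer: 3 6 4 2 5 1 / 1 2 5 6 4 3 / 4 3 6 1 2 5 / 5 1 2 3 6 4 / 2 4 3 5 1 6 / 6 5 1 4 3 2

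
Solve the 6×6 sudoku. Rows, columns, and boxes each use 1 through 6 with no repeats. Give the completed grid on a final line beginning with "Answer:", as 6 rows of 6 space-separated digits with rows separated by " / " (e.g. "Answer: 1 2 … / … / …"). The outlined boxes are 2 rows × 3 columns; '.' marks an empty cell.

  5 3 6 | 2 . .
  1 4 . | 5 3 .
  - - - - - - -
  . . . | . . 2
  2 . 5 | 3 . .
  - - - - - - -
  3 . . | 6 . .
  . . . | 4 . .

Step 1. [r3c4∈{1}] r3c4 is down to just 1 ⇒ r3c4=1.
Step 2. [r3c2∈{6}] only 6 remains possible at r3c2, so r3c2=6.
Step 3. [r5c3∈{1,2,4}] 4 has one home in row 5: r5c3, so r5c3=4.
Step 4. [r6c3∈{1,2}] across col 3, 1 lands solely at r6c3. So r6c3=1.
Step 5. [r3c5∈{4,5}] across row 3, 5 lands solely at r3c5. So r3c5=5.
Step 6. [r6c5∈{2}] nothing but 2 survives at r6c5. So r6c5=2.
Step 7. [r5c5∈{1}] r5c5 is down to just 1, so r5c5=1.
Step 8. [r1c5∈{4}] nothing but 4 survives at r1c5 ⇒ r1c5=4.
Step 9. [r6c2∈{5}] r6c2 is down to just 5 ⇒ r6c2=5.
Step 10. [r4c5∈{6}] r4c5's peers cover all but 6, so r4c5=6.
Step 11. [r4c6∈{4}] r4c6 has the single candidate 4. So r4c6=4.
Step 12. [r6c1∈{6}] r6c1's peers cover all but 6 ⇒ r6c1=6.
Step 13. [r4c2∈{1}] r4c2 is down to just 1 ⇒ r4c2=1.
Step 14. [r5c6∈{5}] r5c6 is down to just 5. So r5c6=5.
Step 15. [r1c6∈{1}] r1c6 is down to just 1, so r1c6=1.
Step 16. [r3c1∈{4}] r3c1's peers cover all but 4 ⇒ r3c1=4.
Step 17. [r3c3∈{3}] nothing but 3 survives at r3c3, so r3c3=3.
Step 18. [r2c6∈{6}] nothing but 6 survives at r2c6, so r2c6=6.
Step 19. [r2c3∈{2}] r2c3 is down to just 2. So r2c3=2.
Step 20. [r6c6∈{3}] nothing but 3 survives at r6c6. So r6c6=3.
Step 21. [r5c2∈{2}] r5c2 is down to just 2. So r5c2=2.

Answer: 5 3 6 2 4 1 / 1 4 2 5 3 6 / 4 6 3 1 5 2 / 2 1 5 3 6 4 / 3 2 4 6 1 5 / 6 5 1 4 2 3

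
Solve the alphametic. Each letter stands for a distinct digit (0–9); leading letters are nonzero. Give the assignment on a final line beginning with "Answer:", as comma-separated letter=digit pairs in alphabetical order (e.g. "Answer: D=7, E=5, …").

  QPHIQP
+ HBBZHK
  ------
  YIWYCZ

Step 1. [col 1: P + K ≡ Z (mod 10)] several values work for P in column 1 (P + K ≡ Z (mod 10), carry-in 0); try P=7 ⇒ P=7.
Step 2. [col 1: P + K ≡ Z (mod 10)] no forcing yet in column 1 (carry-in 0); Z=9 is free and consistent — try it ⇒ Z=9.
Step 3. [col 1: P + K ≡ Z (mod 10)] from column 1 (P=7, Z=9, carry-in 0, digits 7,9 already taken and all letters distinct): K must equal 2, so K=2.
Step 4. [col 2: Q + H ≡ C (mod 10)] no forcing yet in column 2 (carry-in 0); H=1 is free and consistent — try it, so H=1.
Step 5. [col 2: Q + H ≡ C (mod 10)] several values work for C in column 2 (Q + H ≡ C (mod 10), carry-in 0); try C=4 ⇒ C=4.
Step 6. [col 2: Q + H ≡ C (mod 10)] from column 2 (H=1, C=4, carry-in 0, digits 1,2,4,7,9 already taken and all letters distinct): Q must equal 3 ⇒ Q=3.
Step 7. [col 3: I + Z ≡ Y (mod 10)] column 3: given Z=9, carry-in 0, and digits 1,2,3,4,7,9 already taken and all letters distinct, I+Z≡Y (mod 10) forces Y=5 ⇒ Y=5.
Step 8. [col 3: I + Z ≡ Y (mod 10)] column 3 reads I+Z+carry(0)=Y with Z=9, Y=5; with digits 1,2,3,4,5,7,9 already taken and all letters distinct, the only value for I is 6 ⇒ I=6.
Step 9. [col 4: H + B ≡ W (mod 10)] column 4: given H=1, carry-in 1, and digits 1,2,3,4,5,6,7,9 already taken and all letters distinct, H+B≡W (mod 10) forces W=0 ⇒ W=0.
Step 10. [col 4: H + B ≡ W (mod 10)] column 4: given H=1, W=0, carry-in 1, and digits 0,1,2,3,4,5,6,7,9 already taken and all letters distinct, H+B≡W (mod 10) forces B=8. So B=8.

Answer: B=8, C=4, H=1, I=6, K=2, P=7, Q=3, W=0, Y=5, Z=9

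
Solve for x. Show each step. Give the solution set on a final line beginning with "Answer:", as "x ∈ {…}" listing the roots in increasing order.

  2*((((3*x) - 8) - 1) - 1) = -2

Step 1. [2*((((3*x) - 8) - 1) - 1) = -2] divide by the outer 2. So div: (((3*x) - 8) - 1) - 1 = -1.
Step 2. [(((3*x) - 8) - 1) - 1 = -1] the outer -1 inverts by adding 1 ⇒ sub: ((3*x) - 8) - 1 = 0.
Step 3. [((3*x) - 8) - 1 = 0] peel the -1: add 1 from each side, so sub: (3*x) - 8 = 1.
Step 4. [(3*x) - 8 = 1] peel the -8: add 8 from each side ⇒ sub: 3*x = 9.
Step 5. [3*x = 9] leading coefficient 3: divide by 3 ⇒ div: x = 3.

Answer: x ∈ {3}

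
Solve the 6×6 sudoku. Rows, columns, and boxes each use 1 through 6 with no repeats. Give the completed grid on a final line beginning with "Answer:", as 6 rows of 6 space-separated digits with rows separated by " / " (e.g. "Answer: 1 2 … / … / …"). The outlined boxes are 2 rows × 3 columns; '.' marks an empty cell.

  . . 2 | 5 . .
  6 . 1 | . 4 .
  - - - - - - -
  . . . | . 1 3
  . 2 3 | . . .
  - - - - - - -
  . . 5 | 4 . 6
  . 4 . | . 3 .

Step 1. [r4c1∈{1,4,5}] row 4 places 1 nowhere but r4c1. So r4c1=1.
Step 2. [r6c6∈{1,2,5}] row 6 places 5 nowhere but r6c6, so r6c6=5.
Step 3. [r1c2∈{3}] nothing but 3 survives at r1c2 ⇒ r1c2=3.
Step 4. [r3c2∈{5,6}] 6 has one home in col 2: r3c2, so r3c2=6.
Step 5. [r6c1∈{2}] r6c1 has the single candidate 2 ⇒ r6c1=2.
Step 6. [r1c5∈{6}] r1c5 is down to just 6. So r1c5=6.
Step 7. [r1c1∈{4}] nothing but 4 survives at r1c1 ⇒ r1c1=4.
Step 8. [r2c4∈{2,3}] in row 2, 3 fits only at r2c4, so r2c4=3.
Step 9. [r4c4∈{6}] r4c4 has the single candidate 6, so r4c4=6.
Step 10. [r3c3∈{4}] r3c3's peers cover all but 4 ⇒ r3c3=4.
Step 11. [r6c4∈{1}] nothing but 1 survives at r6c4, so r6c4=1.
Step 12. [r2c6∈{2}] only 2 remains possible at r2c6. So r2c6=2.
Step 13. [r4c6∈{4}] r4c6 has the single candidate 4, so r4c6=4.
Step 14. [r5c5∈{2}] only 2 remains possible at r5c5 ⇒ r5c5=2.
Step 15. [r5c2∈{1}] r5c2 is down to just 1 ⇒ r5c2=1.
Step 16. [r3c4∈{2}] r3c4's peers cover all but 2. So r3c4=2.
Step 17. [r5c1∈{3}] nothing but 3 survives at r5c1. So r5c1=3.
Step 18. [r1c6∈{1}] r1c6 is down to just 1. So r1c6=1.
Step 19. [r2c2∈{5}] r2c2 is down to just 5, so r2c2=5.
Step 20. [r4c5∈{5}] only 5 remains possible at r4c5. So r4c5=5.
Step 21. [r6c3∈{6}] r6c3 has the single candidate 6. So r6c3=6.
Step 22. [r3c1∈{5}] only 5 remains possible at r3c1 ⇒ r3c1=5.

Answer: 4 3 2 5 6 1 / 6 5 1 3 4 2 / 5 6 4 2 1 3 / 1 2 3 6 5 4 / 3 1 5 4 2 6 / 2 4 6 1 3 5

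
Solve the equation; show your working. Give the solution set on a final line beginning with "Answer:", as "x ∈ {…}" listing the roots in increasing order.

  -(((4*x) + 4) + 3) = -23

Step 1. [-(((4*x) + 4) + 3) = -23] leading − — multiply by −1 ⇒ neg: ((4*x) + 4) + 3 = 23.
Step 2. [((4*x) + 4) + 3 = 23] 3 comes off first (subtract 3) ⇒ sub: (4*x) + 4 = 20.
Step 3. [(4*x) + 4 = 20] +4 is outermost — subtract 4 both sides, so sub: 4*x = 16.
Step 4. [4*x = 16] LHS = 4·(…); ÷4 both sides. So div: x = 4.

Answer: x ∈ {4}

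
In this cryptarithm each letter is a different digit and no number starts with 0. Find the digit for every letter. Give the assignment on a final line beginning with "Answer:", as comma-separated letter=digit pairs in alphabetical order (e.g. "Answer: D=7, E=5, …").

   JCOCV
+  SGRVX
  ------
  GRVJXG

Step 1. [col 1: V + X ≡ G (mod 10)] column 1 (V + X ≡ G (mod 10), carry-in 0) doesn't pin G yet; pick G=1 and continue ⇒ G=1.
Step 2. [col 1: V + X ≡ G (mod 10)] column 1 (V + X ≡ G (mod 10), carry-in 0) doesn't pin X yet; pick X=4 and continue ⇒ X=4.
Step 3. [col 1: V + X ≡ G (mod 10)] in column 1 we have V+X≡G with carry-in 0; given X=4, G=1 and digits 1,4 already taken and all letters distinct, that pins V to 7, so V=7.
Step 4. [col 2: C + V ≡ X (mod 10)] in column 2 we have C+V≡X with carry-in 1; given V=7, X=4 and digits 1,4,7 already taken and all letters distinct, that pins C to 6 ⇒ C=6.
Step 5. [col 3: O + R ≡ J (mod 10)] several values work for J in column 3 (O + R ≡ J (mod 10), carry-in 1); try J=3, so J=3.
Step 6. [col 3: O + R ≡ J (mod 10)] column 3 (O + R ≡ J (mod 10), carry-in 1) doesn't pin R yet; pick R=2 and continue. So R=2.
Step 7. [col 3: O + R ≡ J (mod 10)] column 3 reads O+R+carry(1)=J with R=2, J=3; with digits 1,2,3,4,6,7 already taken and all letters distinct, the only value for O is 0, so O=0.
Step 8. [col 5: J + S ≡ R (mod 10)] column 5: given J=3, R=2, carry-in 0, and digits 0,1,2,3,4,6,7 already taken and all letters distinct, J+S≡R (mod 10) forces S=9. So S=9.

Answer: C=6, G=1, J=3, O=0, R=2, S=9, V=7, X=4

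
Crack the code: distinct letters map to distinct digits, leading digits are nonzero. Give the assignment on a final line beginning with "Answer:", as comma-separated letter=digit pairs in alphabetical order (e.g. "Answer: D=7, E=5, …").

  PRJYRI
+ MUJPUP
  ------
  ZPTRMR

Step 1. [col 1: I + P ≡ R (mod 10)] P=4 is one option consistent with column 1 (I + P ≡ R (mod 10), carry-in 0) — take it ⇒ P=4.
Step 2. [col 1: I + P ≡ R (mod 10)] several values work for R in column 1 (I + P ≡ R (mod 10), carry-in 0); try R=6, so R=6.
Step 3. [col 1: I + P ≡ R (mod 10)] column 1 reads I+P+carry(0)=R with P=4, R=6; with digits 4,6 already taken and all letters distinct, the only value for I is 2 ⇒ I=2.
Step 4. [col 2: R + U ≡ M (mod 10)] M=3 is one option consistent with column 2 (R + U ≡ M (mod 10), carry-in 0) — take it, so M=3.
Step 5. [col 2: R + U ≡ M (mod 10)] in column 2 we have R+U≡M with carry-in 0; given R=6, M=3 and digits 2,3,4,6 already taken and all letters distinct, that pins U to 7. So U=7.
Step 6. [col 3: Y + P ≡ R (mod 10)] column 3: given P=4, R=6, carry-in 1, and digits 2,3,4,6,7 already taken and all letters distinct, Y+P≡R (mod 10) forces Y=1 ⇒ Y=1.
Step 7. [col 4: J + J ≡ T (mod 10)] column 4 (J + J ≡ T (mod 10), carry-in 0) doesn't pin J yet; pick J=5 and continue ⇒ J=5.
Step 8. [col 4: J + J ≡ T (mod 10)] column 4 reads J+J+carry(0)=T with J=5; with digits 1,2,3,4,5,6,7 already taken and all letters distinct, the only value for T is 0. So T=0.
Step 9. [col 6: P + M ≡ Z (mod 10)] column 6 reads P+M+carry(1)=Z with P=4, M=3; with digits 0,1,2,3,4,5,6,7 already taken and all letters distinct, the only value for Z is 8, so Z=8.

Answer: I=2, J=5, M=3, P=4, R=6, T=0, U=7, Y=1, Z=8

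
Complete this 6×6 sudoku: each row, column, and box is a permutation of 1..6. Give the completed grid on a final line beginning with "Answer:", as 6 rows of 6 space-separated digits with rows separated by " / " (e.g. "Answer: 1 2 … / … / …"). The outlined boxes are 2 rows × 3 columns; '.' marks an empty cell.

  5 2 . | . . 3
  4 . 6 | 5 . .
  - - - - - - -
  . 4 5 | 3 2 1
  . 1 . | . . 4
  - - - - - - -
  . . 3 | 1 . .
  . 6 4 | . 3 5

Step 1. [r4c4∈{6}] r4c4's peers cover all but 6, so r4c4=6.
Step 2. [r1c5∈{1,4,6}] in row 1, 6 fits only at r1c5, so r1c5=6.
Step 3. [r5c1∈{2}] r5c1 is down to just 2, so r5c1=2.
Step 4. [r2c6∈{2}] r2c6's peers cover all but 2 ⇒ r2c6=2.
Step 5. [r4c5∈{5}] r4c5 is down to just 5 ⇒ r4c5=5.
Step 6. [r5c2∈{5}] r5c2 is down to just 5, so r5c2=5.
Step 7. [r6c4∈{2}] r6c4 is down to just 2 ⇒ r6c4=2.
Step 8. [r6c1∈{1}] nothing but 1 survives at r6c1. So r6c1=1.
Step 9. [r1c4∈{4}] r1c4 is down to just 4. So r1c4=4.
Step 10. [r2c2∈{3}] only 3 remains possible at r2c2. So r2c2=3.
Step 11. [r5c5∈{4}] r5c5 has the single candidate 4. So r5c5=4.
Step 12. [r3c1∈{6}] only 6 remains possible at r3c1 ⇒ r3c1=6.
Step 13. [r1c3∈{1}] r1c3 is down to just 1 ⇒ r1c3=1.
Step 14. [r4c1∈{3}] r4c1 has the single candidate 3 ⇒ r4c1=3.
Step 15. [r2c5∈{1}] only 1 remains possible at r2c5 ⇒ r2c5=1.
Step 16. [r4c3∈{2}] r4c3's peers cover all but 2 ⇒ r4c3=2.
Step 17. [r5c6∈{6}] nothing but 6 survives at r5c6. So r5c6=6.

Answer: 5 2 1 4 6 3 / 4 3 6 5 1 2 / 6 4 5 3 2 1 / 3 1 2 6 5 4 / 2 5 3 1 4 6 / 1 6 4 2 3 5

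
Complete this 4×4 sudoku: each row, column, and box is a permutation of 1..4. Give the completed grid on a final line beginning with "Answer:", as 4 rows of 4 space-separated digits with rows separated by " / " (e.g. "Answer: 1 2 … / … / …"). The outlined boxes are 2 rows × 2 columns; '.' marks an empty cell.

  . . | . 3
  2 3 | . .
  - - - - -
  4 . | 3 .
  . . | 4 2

Step 1. [r4c2∈{1}] r4c2 has the single candidate 1, so r4c2=1.
Step 2. [r2c3∈{1}] r2c3's peers cover all but 1. So r2c3=1.
Step 3. [r1c1∈{1}] nothing but 1 survives at r1c1, so r1c1=1.
Step 4. [r2c4∈{4}] only 4 remains possible at r2c4 ⇒ r2c4=4.
Step 5. [r3c2∈{2}] r3c2 has the single candidate 2. So r3c2=2.
Step 6. [r3c4∈{1}] nothing but 1 survives at r3c4 ⇒ r3c4=1.
Step 7. [r4c1∈{3}] only 3 remains possible at r4c1, so r4c1=3.
Step 8. [r1c3∈{2}] r1c3's peers cover all but 2, so r1c3=2.
Step 9. [r1c2∈{4}] r1c2 is down to just 4, so r1c2=4.

Answer: 1 4 2 3 / 2 3 1 4 / 4 2 3 1 / 3 1 4 2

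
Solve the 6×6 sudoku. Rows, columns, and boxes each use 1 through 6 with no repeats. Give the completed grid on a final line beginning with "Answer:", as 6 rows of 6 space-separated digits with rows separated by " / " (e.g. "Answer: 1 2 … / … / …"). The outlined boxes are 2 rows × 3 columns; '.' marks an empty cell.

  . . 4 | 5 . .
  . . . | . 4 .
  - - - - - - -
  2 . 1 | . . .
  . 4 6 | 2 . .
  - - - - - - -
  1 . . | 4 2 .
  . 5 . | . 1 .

Step 1. [r3c2∈{3}] nothing but 3 survives at r3c2, so r3c2=3.
Step 2. [r2c4∈{1,3,6}] in col 4, 1 fits only at r2c4. So r2c4=1.
Step 3. [r6c4∈{3,6}] across col 4, 3 lands solely at r6c4 ⇒ r6c4=3.
Step 4. [r6c6∈{6}] r6c6 is down to just 6. So r6c6=6.
Step 5. [r1c5∈{3,6}] across box 2, 6 lands solely at r1c5. So r1c5=6.
Step 6. [r2c3∈{2,3,5}] col 3 places 5 nowhere but r2c3, so r2c3=5.
Step 7. [r3c5∈{5}] only 5 remains possible at r3c5, so r3c5=5.
Step 8. [r2c1∈{3,6}] r2c1 is the only open cell in col 1 admitting 6. So r2c1=6.
Step 9. [r2c6∈{2,3}] row 2 places 3 nowhere but r2c6, so r2c6=3.
Step 10. [r1c2∈{1,2}] r1c2 is the only open cell in row 1 admitting 1 ⇒ r1c2=1.
Step 11. [r1c6∈{2}] r1c6's peers cover all but 2, so r1c6=2.
Step 12. [r3c4∈{6}] r3c4 is down to just 6 ⇒ r3c4=6.
Step 13. [r1c1∈{3}] r1c1 is down to just 3 ⇒ r1c1=3.
Step 14. [r5c3∈{3}] r5c3 is down to just 3 ⇒ r5c3=3.
Step 15. [r6c1∈{4}] r6c1 is down to just 4, so r6c1=4.
Step 16. [r4c6∈{1}] only 1 remains possible at r4c6. So r4c6=1.
Step 17. [r6c3∈{2}] r6c3 has the single candidate 2, so r6c3=2.
Step 18. [r5c2∈{6}] r5c2 has the single candidate 6. So r5c2=6.
Step 19. [r2c2∈{2}] r2c2 is down to just 2 ⇒ r2c2=2.
Step 20. [r3c6∈{4}] nothing but 4 survives at r3c6, so r3c6=4.
Step 21. [r5c6∈{5}] r5c6's peers cover all but 5. So r5c6=5.
Step 22. [r4c5∈{3}] r4c5 has the single candidate 3. So r4c5=3.
Step 23. [r4c1∈{5}] only 5 remains possible at r4c1, so r4c1=5.

Answer: 3 1 4 5 6 2 / 6 2 5 1 4 3 / 2 3 1 6 5 4 / 5 4 6 2 3 1 / 1 6 3 4 2 5 / 4 5 2 3 1 6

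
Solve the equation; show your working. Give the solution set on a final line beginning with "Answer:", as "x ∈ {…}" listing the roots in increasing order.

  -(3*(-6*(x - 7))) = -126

Step 1. [-(3*(-6*(x - 7))) = -126] leading − — multiply by −1 ⇒ neg: 3*(-6*(x - 7)) = 126.
Step 2. [3*(-6*(x - 7)) = 126] 3 out front; divide by 3, so div: -6*(x - 7) = 42.
Step 3. [-6*(x - 7) = 42] -6 out front; divide by -6, so div: x - 7 = -7.
Step 4. [x - 7 = -7] add 7: x sits inside (… - 7), so sub: x = 0.

Answer: x ∈ {0}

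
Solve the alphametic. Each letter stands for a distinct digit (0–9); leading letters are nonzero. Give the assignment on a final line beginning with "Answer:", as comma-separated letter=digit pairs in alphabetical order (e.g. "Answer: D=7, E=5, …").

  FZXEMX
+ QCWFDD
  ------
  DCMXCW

Step 1. [col 1: X + D ≡ W (mod 10)] column 1 (X + D ≡ W (mod 10), carry-in 0) doesn't pin D yet; pick D=6 and continue ⇒ D=6.
Step 2. [col 1: X + D ≡ W (mod 10)] column 1 (X + D ≡ W (mod 10), carry-in 0) doesn't pin X yet; pick X=1 and continue. So X=1.
Step 3. [col 1: X + D ≡ W (mod 10)] column 1 reads X+D+carry(0)=W with X=1, D=6; with digits 1,6 already taken and all letters distinct, the only value for W is 7. So W=7.
Step 4. [col 2: M + D ≡ C (mod 10)] C=5 is one option consistent with column 2 (M + D ≡ C (mod 10), carry-in 0) — take it ⇒ C=5.
Step 5. [col 2: M + D ≡ C (mod 10)] from column 2 (D=6, C=5, carry-in 0, digits 1,5,6,7 already taken and all letters distinct): M must equal 9 ⇒ M=9.
Step 6. [col 3: E + F ≡ X (mod 10)] E=8 is one option consistent with column 3 (E + F ≡ X (mod 10), carry-in 1) — take it ⇒ E=8.
Step 7. [col 3: E + F ≡ X (mod 10)] column 3: given E=8, X=1, carry-in 1, and digits 1,5,6,7,8,9 already taken and all letters distinct, E+F≡X (mod 10) forces F=2. So F=2.
Step 8. [col 5: Z + C ≡ C (mod 10)] in column 5 we have Z+C≡C with carry-in 0; given C=5 and digits 1,2,5,6,7,8,9 already taken and all letters distinct, that pins Z to 0. So Z=0.
Step 9. [col 6: F + Q ≡ D (mod 10)] in column 6 we have F+Q≡D with carry-in 0; given F=2, D=6 and digits 0,1,2,5,6,7,8,9 already taken and all letters distinct, that pins Q to 4 ⇒ Q=4.

Answer: C=5, D=6, E=8, F=2, M=9, Q=4, W=7, X=1, Z=0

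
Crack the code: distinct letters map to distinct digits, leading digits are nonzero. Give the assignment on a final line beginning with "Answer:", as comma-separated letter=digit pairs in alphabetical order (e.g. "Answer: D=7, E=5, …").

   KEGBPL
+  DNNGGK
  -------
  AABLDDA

Step 1. [col 1: L + K ≡ A (mod 10)] no forcing yet in column 1 (carry-in 0); L=8 is free and consistent — try it, so L=8.
Step 2. [col 1: L + K ≡ A (mod 10)] no forcing yet in column 1 (carry-in 0); K=3 is free and consistent — try it ⇒ K=3.
Step 3. [col 1: L + K ≡ A (mod 10)] from column 1 (L=8, K=3, carry-in 0, digits 3,8 already taken and all letters distinct): A must equal 1, so A=1.
Step 4. [col 2: P + G ≡ D (mod 10)] G=2 is one option consistent with column 2 (P + G ≡ D (mod 10), carry-in 1) — take it ⇒ G=2.
Step 5. [col 2: P + G ≡ D (mod 10)] several values work for D in column 2 (P + G ≡ D (mod 10), carry-in 1); try D=7, so D=7.
Step 6. [col 2: P + G ≡ D (mod 10)] in column 2 we have P+G≡D with carry-in 1; given G=2, D=7 and digits 1,2,3,7,8 already taken and all letters distinct, that pins P to 4, so P=4.
Step 7. [col 3: B + G ≡ D (mod 10)] column 3 reads B+G+carry(0)=D with G=2, D=7; with digits 1,2,3,4,7,8 already taken and all letters distinct, the only value for B is 5 ⇒ B=5.
Step 8. [col 4: G + N ≡ L (mod 10)] in column 4 we have G+N≡L with carry-in 0; given G=2, L=8 and digits 1,2,3,4,5,7,8 already taken and all letters distinct, that pins N to 6. So N=6.
Step 9. [col 5: E + N ≡ B (mod 10)] column 5 reads E+N+carry(0)=B with N=6, B=5; with digits 1,2,3,4,5,6,7,8 already taken and all letters distinct, the only value for E is 9. So E=9.

Answer: A=1, B=5, D=7, E=9, G=2, K=3, L=8, N=6, P=4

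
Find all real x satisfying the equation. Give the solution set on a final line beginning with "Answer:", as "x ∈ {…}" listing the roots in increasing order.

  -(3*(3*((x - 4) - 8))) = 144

Step 1. [-(3*(3*((x - 4) - 8))) = 144] flip signs both sides, so neg: 3*(3*((x - 4) - 8)) = -144.
Step 2. [3*(3*((x - 4) - 8)) = -144] leading coefficient 3: divide by 3 ⇒ div: 3*((x - 4) - 8) = -48.
Step 3. [3*((x - 4) - 8) = -48] 3 out front; divide by 3. So div: (x - 4) - 8 = -16.
Step 4. [(x - 4) - 8 = -16] -8 is outermost — add 8 both sides ⇒ sub: x - 4 = -8.
Step 5. [x - 4 = -8] add 4: x sits inside (… - 4). So sub: x = -4.

Answer: x ∈ {-4}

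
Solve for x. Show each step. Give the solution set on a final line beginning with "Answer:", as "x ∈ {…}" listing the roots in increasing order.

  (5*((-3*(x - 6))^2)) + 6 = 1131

Step 1. [(5*((-3*(x - 6))^2)) + 6 = 1131] +6 is outermost — subtract 6 both sides ⇒ sub: 5*((-3*(x - 6))^2) = 1125.
Step 2. [5*((-3*(x - 6))^2) = 1125] 5·(inner) — divide through by 5 ⇒ div: (-3*(x - 6))^2 = 225.
Step 3. [(-3*(x - 6))^2 = 225] √ both sides: 225 ≥ 0 gives two branches. So sqrt: -3*(x - 6) = 15 or -15.
Step 4. [-3*(x - 6) = 15 or -15] leading coefficient -3: divide by -3, so div: x - 6 = -5 or 5.
Step 5. [x - 6 = -5 or 5] peel the -6: add 6 from each side, so sub: x = 1 or 11.

Answer: x ∈ {1, 11}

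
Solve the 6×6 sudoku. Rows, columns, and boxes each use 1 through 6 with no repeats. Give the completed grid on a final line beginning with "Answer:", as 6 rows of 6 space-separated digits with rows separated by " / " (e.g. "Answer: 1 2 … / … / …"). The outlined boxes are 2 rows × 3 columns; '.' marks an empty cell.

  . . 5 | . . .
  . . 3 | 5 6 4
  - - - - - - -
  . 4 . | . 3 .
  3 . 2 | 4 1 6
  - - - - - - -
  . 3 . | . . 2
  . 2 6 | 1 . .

Step 1. [r1c1∈{1,2,4,6}] across row 1, 4 lands solely at r1c1, so r1c1=4.
Step 2. [r6c1∈{5}] only 5 remains possible at r6c1 ⇒ r6c1=5.
Step 3. [r5c1∈{1}] only 1 remains possible at r5c1 ⇒ r5c1=1.
Step 4. [r1c4∈{2,3}] in col 4, 3 fits only at r1c4. So r1c4=3.
Step 5. [r1c2∈{1,6}] 6 has one home in row 1: r1c2. So r1c2=6.
Step 6. [r6c5∈{4}] nothing but 4 survives at r6c5. So r6c5=4.
Step 7. [r2c1∈{2}] r2c1 is down to just 2. So r2c1=2.
Step 8. [r3c6∈{5}] only 5 remains possible at r3c6 ⇒ r3c6=5.
Step 9. [r5c5∈{5}] r5c5 has the single candidate 5 ⇒ r5c5=5.
Step 10. [r5c4∈{6}] r5c4 has the single candidate 6. So r5c4=6.
Step 11. [r2c2∈{1}] r2c2 is down to just 1. So r2c2=1.
Step 12. [r3c4∈{2}] r3c4 has the single candidate 2, so r3c4=2.
Step 13. [r3c3∈{1}] r3c3 is down to just 1. So r3c3=1.
Step 14. [r1c5∈{2}] r1c5 is down to just 2 ⇒ r1c5=2.
Step 15. [r5c3∈{4}] r5c3 is down to just 4 ⇒ r5c3=4.
Step 16. [r1c6∈{1}] nothing but 1 survives at r1c6. So r1c6=1.
Step 17. [r4c2∈{5}] r4c2 is down to just 5 ⇒ r4c2=5.
Step 18. [r3c1∈{6}] only 6 remains possible at r3c1. So r3c1=6.
Step 19. [r6c6∈{3}] r6c6 has the single candidate 3, so r6c6=3.

Answer: 4 6 5 3 2 1 / 2 1 3 5 6 4 / 6 4 1 2 3 5 / 3 5 2 4 1 6 / 1 3 4 6 5 2 / 5 2 6 1 4 3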